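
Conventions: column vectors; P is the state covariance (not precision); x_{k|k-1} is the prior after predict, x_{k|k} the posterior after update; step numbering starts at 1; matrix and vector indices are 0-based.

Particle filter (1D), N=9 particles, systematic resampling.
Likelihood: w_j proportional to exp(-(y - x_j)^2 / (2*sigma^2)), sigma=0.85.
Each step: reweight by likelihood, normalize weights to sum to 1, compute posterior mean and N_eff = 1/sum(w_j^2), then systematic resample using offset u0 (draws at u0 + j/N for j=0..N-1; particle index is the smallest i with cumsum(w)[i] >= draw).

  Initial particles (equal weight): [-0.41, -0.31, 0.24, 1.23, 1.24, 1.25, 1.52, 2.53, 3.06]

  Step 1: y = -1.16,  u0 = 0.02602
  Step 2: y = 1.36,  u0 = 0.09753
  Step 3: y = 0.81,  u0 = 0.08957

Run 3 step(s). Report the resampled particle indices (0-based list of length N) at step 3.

resampled_idx = [1, 2, 4, 4, 5, 6, 7, 8, 8]

step 1: w=[0.4223, 0.3780, 0.1605, 0.0120, 0.0116, 0.0112, 0.0043, 0.0001, 0.0000]  mean=-0.2020  Neff=2.8781  idx=[0, 0, 0, 0, 1, 1, 1, 2, 2]
step 2: w=[0.0660, 0.0660, 0.0660, 0.0660, 0.0838, 0.0838, 0.0838, 0.2423, 0.2423]  mean=-0.0699  Neff=6.4147  idx=[1, 3, 4, 5, 7, 7, 8, 8, 8]
step 3: w=[0.0644, 0.0644, 0.0757, 0.0757, 0.1440, 0.1440, 0.1440, 0.1440, 0.1440]  mean=0.0731  Neff=8.1039  idx=[1, 2, 4, 4, 5, 6, 7, 8, 8]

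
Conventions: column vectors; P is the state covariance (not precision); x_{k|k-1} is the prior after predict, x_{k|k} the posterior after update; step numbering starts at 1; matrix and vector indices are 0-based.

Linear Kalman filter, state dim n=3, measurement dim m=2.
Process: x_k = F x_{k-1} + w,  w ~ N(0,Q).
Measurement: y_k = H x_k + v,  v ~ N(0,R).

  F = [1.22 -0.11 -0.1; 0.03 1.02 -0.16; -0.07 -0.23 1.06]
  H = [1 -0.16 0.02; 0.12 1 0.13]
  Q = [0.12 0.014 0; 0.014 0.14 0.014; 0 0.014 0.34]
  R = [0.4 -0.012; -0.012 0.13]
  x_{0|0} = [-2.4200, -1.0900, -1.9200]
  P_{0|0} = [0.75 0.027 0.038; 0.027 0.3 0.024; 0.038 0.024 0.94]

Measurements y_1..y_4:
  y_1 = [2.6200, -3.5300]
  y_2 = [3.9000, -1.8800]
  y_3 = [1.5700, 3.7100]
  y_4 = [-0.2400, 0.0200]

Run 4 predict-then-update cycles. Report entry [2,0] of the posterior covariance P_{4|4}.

P_post[2,0] = -0.2038

step 1: x^-=[-2.6405, -0.8772, -1.6151]  P^-=[1.2333 0.0468 -0.1163; 0.0468 0.4703 -0.1910; -0.1163 -0.1910 1.3993]  S=[1.6275 0.0950; 0.0950 0.5997]  K=[0.7411 0.1822; -0.0644 0.7625; -0.0336 -0.0332]  nu=[5.1524, -2.1260]  x^+=[0.7909, -2.8298, -1.7174]  P^+=[0.2938 -0.0115 -0.0693; -0.0115 0.1243 -0.1771; -0.0693 -0.1771 1.3966]
step 2: x^-=[1.4479, -2.5878, -1.2250]  P^-=[0.5889 0.0476 -0.2404; 0.0476 0.3631 -0.4528; -0.2404 -0.4528 2.0135]  S=[0.9770 0.0210; 0.0210 0.4218]  K=[0.5862 0.1771; -0.0359 0.7366; -0.1196 -0.5152]  nu=[2.0626, 0.6933]  x^+=[2.7797, -2.1511, -1.8289]  P^+=[0.2356 0.0042 -0.1266; 0.0042 0.1341 -0.2954; -0.1266 -0.2954 1.8849]
step 3: x^-=[3.8108, -1.8181, -1.6384]  P^-=[0.5143 0.0929 -0.3546; 0.0929 0.4259 -0.6737; -0.3546 -0.6737 2.6291]  S=[0.8867 0.0332; 0.0332 0.4438]  K=[0.5477 0.2037; -0.0167 0.7886; -0.1881 -0.8297]  nu=[-2.4989, 5.2838]  x^+=[3.5185, 2.3907, -5.5522]  P^+=[0.2226 0.0156 -0.1720; 0.0156 0.1505 -0.3816; -0.1720 -0.3816 2.2819]
step 4: x^-=[4.5848, 3.4324, -6.6815]  P^-=[0.5053 0.1274 -0.4492; 0.1274 0.4823 -0.8440; -0.4492 -0.8440 3.1251]  S=[0.8656 0.0457; 0.0457 0.4695]  K=[0.5380 0.2237; -0.0052 0.8266; -0.2366 -1.0241]  nu=[-4.1419, -3.0940]  x^+=[1.6643, 0.8962, -2.5326]  P^+=[0.2202 0.0227 -0.2038; 0.0227 0.1619 -0.4389; -0.2038 -0.4389 2.5620]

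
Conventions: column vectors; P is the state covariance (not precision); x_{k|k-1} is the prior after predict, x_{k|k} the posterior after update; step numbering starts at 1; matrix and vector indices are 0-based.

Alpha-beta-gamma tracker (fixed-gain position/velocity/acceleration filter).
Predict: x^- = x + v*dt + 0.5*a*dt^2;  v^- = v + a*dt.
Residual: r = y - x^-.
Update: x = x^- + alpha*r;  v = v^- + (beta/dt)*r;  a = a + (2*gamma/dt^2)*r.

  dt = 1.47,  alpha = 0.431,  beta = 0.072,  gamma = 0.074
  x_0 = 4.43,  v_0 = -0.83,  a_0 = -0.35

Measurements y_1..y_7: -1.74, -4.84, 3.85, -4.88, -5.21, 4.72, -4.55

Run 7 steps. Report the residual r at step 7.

resid = -0.2625

step 1: x_pred=2.8317  r=-4.5717  x^+=0.8613  v^+=-1.5684  a^+=-0.6631
step 2: x_pred=-2.1607  r=-2.6793  x^+=-3.3155  v^+=-2.6744  a^+=-0.8466
step 3: x_pred=-8.1616  r=12.0116  x^+=-2.9846  v^+=-3.3306  a^+=-0.0239
step 4: x_pred=-7.9065  r=3.0265  x^+=-6.6021  v^+=-3.2176  a^+=0.1833
step 5: x_pred=-11.1339  r=5.9239  x^+=-8.5807  v^+=-2.6579  a^+=0.5891
step 6: x_pred=-11.8514  r=16.5714  x^+=-4.7091  v^+=-0.9803  a^+=1.7240
step 7: x_pred=-4.2875  r=-0.2625  x^+=-4.4006  v^+=1.5411  a^+=1.7061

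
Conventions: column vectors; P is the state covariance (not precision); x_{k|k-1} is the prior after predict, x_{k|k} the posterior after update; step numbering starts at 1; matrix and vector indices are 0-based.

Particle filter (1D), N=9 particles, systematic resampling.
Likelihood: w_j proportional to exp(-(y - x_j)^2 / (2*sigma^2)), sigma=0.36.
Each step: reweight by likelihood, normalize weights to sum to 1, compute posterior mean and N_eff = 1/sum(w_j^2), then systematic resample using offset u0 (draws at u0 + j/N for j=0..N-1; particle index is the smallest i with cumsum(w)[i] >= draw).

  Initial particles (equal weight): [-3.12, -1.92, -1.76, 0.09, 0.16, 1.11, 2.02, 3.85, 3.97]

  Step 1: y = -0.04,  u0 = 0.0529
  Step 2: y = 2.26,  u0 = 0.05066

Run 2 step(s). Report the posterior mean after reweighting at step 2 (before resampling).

post_mean = 0.1402

step 1: w=[0.0000, 0.0000, 0.0000, 0.5205, 0.4761, 0.0034, 0.0000, 0.0000, 0.0000]  mean=0.1268  Neff=2.0096  idx=[3, 3, 3, 3, 3, 4, 4, 4, 4]
step 2: w=[0.0566, 0.0566, 0.0566, 0.0566, 0.0566, 0.1793, 0.1793, 0.1793, 0.1793]  mean=0.1402  Neff=6.9176  idx=[0, 2, 4, 5, 6, 6, 7, 8, 8]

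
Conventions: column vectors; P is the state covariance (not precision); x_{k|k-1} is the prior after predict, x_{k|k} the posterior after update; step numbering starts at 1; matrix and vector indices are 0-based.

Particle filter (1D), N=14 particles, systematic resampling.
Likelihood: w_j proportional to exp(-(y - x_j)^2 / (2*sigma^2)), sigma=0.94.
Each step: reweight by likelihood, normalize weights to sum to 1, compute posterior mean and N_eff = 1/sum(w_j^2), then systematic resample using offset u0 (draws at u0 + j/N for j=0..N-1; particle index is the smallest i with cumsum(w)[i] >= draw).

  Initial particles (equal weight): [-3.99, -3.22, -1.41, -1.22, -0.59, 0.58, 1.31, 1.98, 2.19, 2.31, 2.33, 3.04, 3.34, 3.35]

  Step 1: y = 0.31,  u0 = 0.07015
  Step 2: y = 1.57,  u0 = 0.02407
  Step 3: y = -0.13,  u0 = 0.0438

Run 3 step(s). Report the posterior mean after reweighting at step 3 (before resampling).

post_mean = 0.6197

step 1: w=[0.0000, 0.0003, 0.0589, 0.0835, 0.1985, 0.3013, 0.1783, 0.0648, 0.0425, 0.0327, 0.0312, 0.0046, 0.0017, 0.0017]  mean=0.5004  Neff=5.5399  idx=[3, 3, 4, 4, 5, 5, 5, 5, 5, 6, 6, 7, 8, 13]
step 2: w=[0.0018, 0.0018, 0.0104, 0.0104, 0.0839, 0.0839, 0.0839, 0.0839, 0.0839, 0.1406, 0.1406, 0.1329, 0.1176, 0.0243]  mean=1.1971  Neff=9.3415  idx=[3, 4, 5, 6, 7, 8, 9, 9, 10, 10, 11, 11, 12, 12]
step 3: w=[0.1445, 0.1225, 0.1225, 0.1225, 0.1225, 0.1225, 0.0504, 0.0504, 0.0504, 0.0504, 0.0131, 0.0131, 0.0077, 0.0077]  mean=0.6197  Neff=9.3924  idx=[0, 0, 1, 1, 2, 3, 3, 4, 4, 5, 6, 7, 8, 11]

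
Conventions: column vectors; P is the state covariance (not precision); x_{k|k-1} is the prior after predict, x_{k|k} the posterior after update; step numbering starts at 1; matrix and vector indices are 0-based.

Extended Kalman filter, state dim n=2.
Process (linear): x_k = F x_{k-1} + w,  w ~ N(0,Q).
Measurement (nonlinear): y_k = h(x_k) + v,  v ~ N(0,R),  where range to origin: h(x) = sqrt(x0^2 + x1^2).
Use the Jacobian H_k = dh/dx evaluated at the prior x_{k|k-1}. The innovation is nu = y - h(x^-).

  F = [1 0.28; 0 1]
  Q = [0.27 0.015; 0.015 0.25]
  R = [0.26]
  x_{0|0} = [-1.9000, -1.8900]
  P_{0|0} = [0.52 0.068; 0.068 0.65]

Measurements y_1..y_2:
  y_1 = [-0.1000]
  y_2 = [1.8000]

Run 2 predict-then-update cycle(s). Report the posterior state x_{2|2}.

x_post = [-1.3308, -0.4292]

step 1: x^-=[-2.4292, -1.8900]  P^-=[0.8790 0.2650; 0.2650 0.9000]  H_jac=[-0.7893 -0.6141]  S=[1.4038]  K=[-0.6101; -0.5427]  nu=[-3.1778]  x^+=[-0.4903, -0.1655]  P^+=[0.3565 -0.1998; -0.1998 0.4866]
step 2: x^-=[-0.5366, -0.1655]  P^-=[0.5527 -0.0486; -0.0486 0.7366]  H_jac=[-0.9556 -0.2947]  S=[0.8013]  K=[-0.6413; -0.2129]  nu=[1.2385]  x^+=[-1.3308, -0.4292]  P^+=[0.2232 -0.1580; -0.1580 0.7002]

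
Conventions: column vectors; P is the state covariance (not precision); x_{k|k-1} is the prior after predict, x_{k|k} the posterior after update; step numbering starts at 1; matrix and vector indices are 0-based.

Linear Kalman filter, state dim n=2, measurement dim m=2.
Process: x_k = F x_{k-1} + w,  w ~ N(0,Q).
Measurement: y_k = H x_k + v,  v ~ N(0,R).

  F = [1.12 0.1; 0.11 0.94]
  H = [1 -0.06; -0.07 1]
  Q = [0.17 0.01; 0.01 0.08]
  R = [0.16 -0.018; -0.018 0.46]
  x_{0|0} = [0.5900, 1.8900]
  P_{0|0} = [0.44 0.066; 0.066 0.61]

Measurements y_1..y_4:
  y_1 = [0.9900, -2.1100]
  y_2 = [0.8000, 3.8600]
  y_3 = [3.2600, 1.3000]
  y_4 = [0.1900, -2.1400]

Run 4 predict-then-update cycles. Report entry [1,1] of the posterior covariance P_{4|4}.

P_post[1,1] = 0.1497

step 1: x^-=[0.8498, 1.8415]  P^-=[0.7428 0.1918; 0.1918 0.6380]  S=[0.8821 0.0843; 0.0843 1.0748]  K=[0.8228 0.0655; 0.1194 0.5717]  nu=[0.2507, -3.8920]  x^+=[0.8011, -0.3538]  P^+=[0.1319 0.0246; 0.0246 0.2626]
step 2: x^-=[0.8618, -0.2444]  P^-=[0.3436 0.0771; 0.0771 0.3187]  S=[0.4955 0.0162; 0.0162 0.7696]  K=[0.6823 0.0545; 0.1037 0.4049]  nu=[-0.0765, 4.1648]  x^+=[1.0366, 1.4340]  P^+=[0.1094 0.0205; 0.0205 0.1858]
step 3: x^-=[1.3044, 1.4620]  P^-=[0.3137 0.0627; 0.0627 0.2497]  S=[0.4671 0.0080; 0.0080 0.7025]  K=[0.6627 0.0504; 0.0962 0.3482]  nu=[2.0433, -0.0706]  x^+=[2.6550, 1.6339]  P^+=[0.1062 0.0187; 0.0187 0.1597]
step 4: x^-=[3.1370, 1.8279]  P^-=[0.3091 0.0580; 0.0580 0.2263]  S=[0.4629 0.0050; 0.0050 0.6797]  K=[0.6596 0.0486; 0.0924 0.3263]  nu=[-2.8373, -3.7483]  x^+=[1.0832, 0.3427]  P^+=[0.1057 0.0179; 0.0179 0.1497]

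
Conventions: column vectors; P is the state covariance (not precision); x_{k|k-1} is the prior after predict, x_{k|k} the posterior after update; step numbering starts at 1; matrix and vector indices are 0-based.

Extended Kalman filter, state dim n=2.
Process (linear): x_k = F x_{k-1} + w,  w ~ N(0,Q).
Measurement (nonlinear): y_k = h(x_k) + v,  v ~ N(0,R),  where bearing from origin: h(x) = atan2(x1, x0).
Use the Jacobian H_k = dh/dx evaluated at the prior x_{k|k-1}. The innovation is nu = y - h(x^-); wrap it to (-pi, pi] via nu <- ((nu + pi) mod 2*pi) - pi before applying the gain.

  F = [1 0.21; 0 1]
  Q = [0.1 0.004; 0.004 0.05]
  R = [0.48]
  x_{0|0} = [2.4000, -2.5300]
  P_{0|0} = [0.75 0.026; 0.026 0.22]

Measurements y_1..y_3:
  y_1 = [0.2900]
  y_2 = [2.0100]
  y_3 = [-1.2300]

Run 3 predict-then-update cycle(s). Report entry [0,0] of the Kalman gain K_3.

K[0,0] = 0.3460

step 1: x^-=[1.8687, -2.5300]  P^-=[0.8706 0.0762; 0.0762 0.2700]  H_jac=[0.2557 0.1889]  S=[0.5539]  K=[0.4279; 0.1272]  nu=[1.2246]  x^+=[2.3927, -2.3742]  P^+=[0.7692 0.0460; 0.0460 0.2610]
step 2: x^-=[1.8942, -2.3742]  P^-=[0.9000 0.1049; 0.1049 0.3110]  H_jac=[0.2574 0.2053]  S=[0.5638]  K=[0.4490; 0.1611]  nu=[2.9074]  x^+=[3.1997, -1.9057]  P^+=[0.7863 0.0641; 0.0641 0.2964]
step 3: x^-=[2.7995, -1.9057]  P^-=[0.9263 0.1303; 0.1303 0.3464]  H_jac=[0.1662 0.2441]  S=[0.5368]  K=[0.3460; 0.1979]  nu=[-0.6323]  x^+=[2.5807, -2.0308]  P^+=[0.8621 0.0936; 0.0936 0.3254]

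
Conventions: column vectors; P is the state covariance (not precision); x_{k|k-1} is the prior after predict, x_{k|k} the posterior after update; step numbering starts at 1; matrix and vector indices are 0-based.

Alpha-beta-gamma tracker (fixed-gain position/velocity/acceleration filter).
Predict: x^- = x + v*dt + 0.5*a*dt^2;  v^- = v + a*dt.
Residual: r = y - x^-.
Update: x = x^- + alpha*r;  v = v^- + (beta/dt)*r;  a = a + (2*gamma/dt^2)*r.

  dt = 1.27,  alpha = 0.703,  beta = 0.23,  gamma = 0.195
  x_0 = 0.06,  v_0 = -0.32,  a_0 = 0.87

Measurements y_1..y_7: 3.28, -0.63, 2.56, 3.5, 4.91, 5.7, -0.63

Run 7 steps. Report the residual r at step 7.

resid = -4.9757

step 1: x_pred=0.3552  r=2.9248  x^+=2.4113  v^+=1.3146  a^+=1.5772
step 2: x_pred=5.3528  r=-5.9828  x^+=1.1469  v^+=2.2341  a^+=0.1306
step 3: x_pred=4.0896  r=-1.5296  x^+=3.0143  v^+=2.1230  a^+=-0.2393
step 4: x_pred=5.5175  r=-2.0175  x^+=4.0992  v^+=1.4537  a^+=-0.7271
step 5: x_pred=5.3590  r=-0.4490  x^+=5.0434  v^+=0.4490  a^+=-0.8357
step 6: x_pred=4.9396  r=0.7604  x^+=5.4742  v^+=-0.4746  a^+=-0.6518
step 7: x_pred=4.3457  r=-4.9757  x^+=0.8478  v^+=-2.2036  a^+=-1.8549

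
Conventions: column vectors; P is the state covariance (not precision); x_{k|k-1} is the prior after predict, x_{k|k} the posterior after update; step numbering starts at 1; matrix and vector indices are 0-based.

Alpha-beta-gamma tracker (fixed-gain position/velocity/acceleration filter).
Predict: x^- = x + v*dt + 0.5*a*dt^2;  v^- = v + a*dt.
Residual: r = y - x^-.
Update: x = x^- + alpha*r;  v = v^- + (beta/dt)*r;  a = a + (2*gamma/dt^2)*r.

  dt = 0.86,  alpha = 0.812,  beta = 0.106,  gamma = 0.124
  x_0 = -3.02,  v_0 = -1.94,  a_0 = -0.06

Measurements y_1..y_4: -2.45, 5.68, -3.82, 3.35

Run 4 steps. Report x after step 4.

x_post = 2.7730

step 1: x_pred=-4.7106  r=2.2606  x^+=-2.8750  v^+=-1.7130  a^+=0.6980
step 2: x_pred=-4.0900  r=9.7700  x^+=3.8432  v^+=0.0915  a^+=3.9741
step 3: x_pred=5.3916  r=-9.2116  x^+=-2.0882  v^+=2.3738  a^+=0.8853
step 4: x_pred=0.2807  r=3.0693  x^+=2.7730  v^+=3.5135  a^+=1.9145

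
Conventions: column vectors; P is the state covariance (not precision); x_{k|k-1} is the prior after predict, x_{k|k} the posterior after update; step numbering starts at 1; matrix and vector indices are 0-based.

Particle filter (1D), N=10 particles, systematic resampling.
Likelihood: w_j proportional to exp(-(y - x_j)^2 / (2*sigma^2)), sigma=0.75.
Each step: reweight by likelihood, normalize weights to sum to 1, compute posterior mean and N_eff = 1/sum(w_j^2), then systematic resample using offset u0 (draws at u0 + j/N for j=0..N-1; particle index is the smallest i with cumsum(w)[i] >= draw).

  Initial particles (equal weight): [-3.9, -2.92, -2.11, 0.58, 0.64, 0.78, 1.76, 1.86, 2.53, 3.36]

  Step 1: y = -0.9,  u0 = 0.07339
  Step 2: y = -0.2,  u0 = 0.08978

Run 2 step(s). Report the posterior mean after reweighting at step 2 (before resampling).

step 1: w=[0.0005, 0.0411, 0.4202, 0.2203, 0.1876, 0.1256, 0.0029, 0.0018, 0.0000, 0.0000]  mean=-0.6543  Neff=3.5999  idx=[2, 2, 2, 2, 3, 3, 3, 4, 5, 5]
step 2: w=[0.0119, 0.0119, 0.0119, 0.0119, 0.1770, 0.1770, 0.1770, 0.1624, 0.1295, 0.1295]  mean=0.5138  Neff=6.4723  idx=[4, 4, 5, 5, 6, 7, 7, 8, 9, 9]

post_mean = 0.5138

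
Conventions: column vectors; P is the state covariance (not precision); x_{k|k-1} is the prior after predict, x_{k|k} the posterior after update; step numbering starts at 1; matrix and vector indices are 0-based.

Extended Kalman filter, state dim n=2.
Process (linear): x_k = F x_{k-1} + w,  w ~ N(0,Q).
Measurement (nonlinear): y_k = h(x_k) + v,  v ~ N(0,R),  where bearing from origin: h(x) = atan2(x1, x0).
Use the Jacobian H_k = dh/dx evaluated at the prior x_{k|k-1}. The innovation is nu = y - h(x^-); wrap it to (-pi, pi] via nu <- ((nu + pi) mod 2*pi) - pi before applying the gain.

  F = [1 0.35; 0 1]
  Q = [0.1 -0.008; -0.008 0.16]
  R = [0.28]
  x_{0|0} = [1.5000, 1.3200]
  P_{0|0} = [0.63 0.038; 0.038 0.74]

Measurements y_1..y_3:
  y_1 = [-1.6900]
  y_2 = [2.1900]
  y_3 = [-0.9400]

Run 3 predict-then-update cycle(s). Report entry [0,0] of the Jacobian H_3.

step 1: x^-=[1.9620, 1.3200]  P^-=[0.8472 0.2890; 0.2890 0.9000]  H_jac=[-0.2361 0.3509]  S=[0.3901]  K=[-0.2527; 0.6345]  nu=[-2.2822]  x^+=[2.5388, -0.1282]  P^+=[0.8223 0.3516; 0.3516 0.7429]
step 2: x^-=[2.4939, -0.1282]  P^-=[1.2594 0.6036; 0.6036 0.9029]  H_jac=[0.0206 0.3999]  S=[0.4349]  K=[0.6146; 0.8589]  nu=[2.2414]  x^+=[3.8715, 1.7969]  P^+=[1.0952 0.3740; 0.3740 0.5821]
step 3: x^-=[4.5004, 1.7969]  P^-=[1.5283 0.5698; 0.5698 0.7421]  H_jac=[-0.0765 0.1916]  S=[0.2995]  K=[-0.0259; 0.3293]  nu=[-1.3199]  x^+=[4.5346, 1.3622]  P^+=[1.5281 0.5723; 0.5723 0.7096]

H_jac[0,0] = -0.0765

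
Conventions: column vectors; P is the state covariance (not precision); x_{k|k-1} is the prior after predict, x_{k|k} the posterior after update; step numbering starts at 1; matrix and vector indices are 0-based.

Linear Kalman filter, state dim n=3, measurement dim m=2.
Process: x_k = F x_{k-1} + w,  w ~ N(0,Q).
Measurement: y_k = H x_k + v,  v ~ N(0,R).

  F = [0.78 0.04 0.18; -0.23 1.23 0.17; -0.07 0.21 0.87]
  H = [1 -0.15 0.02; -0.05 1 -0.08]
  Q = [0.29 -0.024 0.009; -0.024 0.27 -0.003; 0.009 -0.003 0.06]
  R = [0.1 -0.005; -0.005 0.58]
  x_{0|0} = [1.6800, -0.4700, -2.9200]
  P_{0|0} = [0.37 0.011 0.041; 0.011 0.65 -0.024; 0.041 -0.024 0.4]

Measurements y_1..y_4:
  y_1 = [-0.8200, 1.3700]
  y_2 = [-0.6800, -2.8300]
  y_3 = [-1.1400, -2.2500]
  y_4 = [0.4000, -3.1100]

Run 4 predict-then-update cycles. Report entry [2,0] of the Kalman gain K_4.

step 1: x^-=[0.7660, -1.4609, -2.7567]  P^-=[0.5410 -0.0374 0.0842; -0.0374 1.2651 0.1933; 0.0842 0.1933 0.3792]  S=[0.6830 -0.2608; -0.2608 1.8223]  K=[0.8333 0.0802; -0.0685 0.6769; 0.1325 0.1061]  nu=[-1.7500, 2.6487]  x^+=[-0.4800, 0.4520, -2.7076]  P^+=[0.0898 0.0483 0.0192; 0.0483 0.4026 0.0901; 0.0192 0.0901 0.3540]
step 2: x^-=[-0.8437, 0.2061, -2.2271]  P^-=[0.3664 0.0588 0.0900; 0.0588 0.9029 0.2439; 0.0900 0.2439 0.3753]  S=[0.4714 -0.0996; -0.0996 1.4420]  K=[0.7787 0.0769; -0.0236 0.6089; 0.1623 0.1564]  nu=[0.2391, -3.2564]  x^+=[-0.9078, -1.7825, -2.6976]  P^+=[0.0840 0.0470 0.0265; 0.0470 0.3651 0.1178; 0.0265 0.1178 0.3327]
step 3: x^-=[-1.2649, -2.4423, -2.6577]  P^-=[0.3645 0.0630 0.0933; 0.0630 0.8570 0.2602; 0.0933 0.2602 0.3668]  S=[0.4672 -0.0881; -0.0881 1.3931]  K=[0.7783 0.0760; -0.0165 0.5969; 0.1645 0.1728]  nu=[-0.1883, -0.0836]  x^+=[-1.4178, -2.4891, -2.7031]  P^+=[0.0839 0.0466 0.0282; 0.0466 0.3587 0.1262; 0.0282 0.1262 0.3175]
step 4: x^-=[-1.6920, -3.1950, -2.7752]  P^-=[0.3645 0.0640 0.0926; 0.0640 0.8505 0.2653; 0.0926 0.2653 0.3579]  S=[0.4667 -0.0859; -0.0859 1.3856]  K=[0.7784 0.0760; -0.0153 0.5953; 0.1611 0.1774]  nu=[1.6683, -0.2216]  x^+=[-0.4102, -3.3524, -2.5457]  P^+=[0.0839 0.0466 0.0283; 0.0466 0.3579 0.1281; 0.0283 0.1281 0.3071]

K[2,0] = 0.1611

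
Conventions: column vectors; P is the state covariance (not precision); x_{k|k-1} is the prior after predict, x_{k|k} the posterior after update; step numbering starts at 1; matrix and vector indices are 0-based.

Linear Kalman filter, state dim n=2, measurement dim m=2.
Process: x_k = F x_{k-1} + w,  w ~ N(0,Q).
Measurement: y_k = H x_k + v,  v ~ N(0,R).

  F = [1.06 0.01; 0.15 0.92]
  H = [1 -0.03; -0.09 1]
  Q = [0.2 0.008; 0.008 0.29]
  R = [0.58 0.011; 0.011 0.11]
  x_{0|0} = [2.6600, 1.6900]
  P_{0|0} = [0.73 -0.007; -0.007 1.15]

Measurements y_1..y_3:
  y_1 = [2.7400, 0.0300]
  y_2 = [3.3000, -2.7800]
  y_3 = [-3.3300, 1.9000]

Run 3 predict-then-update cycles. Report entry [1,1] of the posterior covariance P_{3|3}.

P_post[1,1] = 0.0890

step 1: x^-=[2.8365, 1.9538]  P^-=[1.0202 0.1278; 0.1278 1.2779]  S=[1.5937 0.0090; 0.0090 1.3731]  K=[0.6376 0.0220; 0.0509 0.9219]  nu=[-0.0379, -1.6685]  x^+=[2.7756, 0.4136]  P^+=[0.3713 0.0429; 0.0429 0.1058]
step 2: x^-=[2.9463, 0.7969]  P^-=[0.6182 0.1099; 0.1099 0.3998]  S=[1.1919 0.0535; 0.0535 0.4950]  K=[0.5134 0.0540; 0.0470 0.7826]  nu=[0.3777, -3.3117]  x^+=[2.9612, -1.7770]  P^+=[0.2995 0.0386; 0.0386 0.0901]
step 3: x^-=[3.1211, -1.1906]  P^-=[0.5374 0.0941; 0.0941 0.3836]  S=[1.1121 0.0455; 0.0455 0.4810]  K=[0.4786 0.0498; 0.0425 0.7759]  nu=[-6.4868, 3.3715]  x^+=[0.1842, 1.1493]  P^+=[0.2792 0.0359; 0.0359 0.0890]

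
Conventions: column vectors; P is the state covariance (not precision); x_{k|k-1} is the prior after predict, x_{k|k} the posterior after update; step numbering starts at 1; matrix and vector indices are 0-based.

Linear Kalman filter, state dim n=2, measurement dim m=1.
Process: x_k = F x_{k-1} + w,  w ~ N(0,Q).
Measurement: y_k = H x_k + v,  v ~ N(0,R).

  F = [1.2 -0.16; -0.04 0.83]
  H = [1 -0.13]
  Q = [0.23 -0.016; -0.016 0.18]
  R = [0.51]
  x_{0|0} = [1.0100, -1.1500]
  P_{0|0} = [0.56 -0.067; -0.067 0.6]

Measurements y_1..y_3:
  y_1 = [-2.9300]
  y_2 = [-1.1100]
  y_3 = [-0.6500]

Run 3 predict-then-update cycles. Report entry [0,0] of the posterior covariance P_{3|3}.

P_post[0,0] = 0.2865

step 1: x^-=[1.3960, -0.9949]  P^-=[1.0775 -0.1897; -0.1897 0.5987]  S=[1.6469]  K=[0.6692; -0.1625]  nu=[-4.4553]  x^+=[-1.5856, -0.2711]  P^+=[0.3399 -0.0107; -0.0107 0.5552]
step 2: x^-=[-1.8593, -0.1616]  P^-=[0.7378 -0.1167; -0.1167 0.5637]  S=[1.2877]  K=[0.5847; -0.1476]  nu=[0.7283]  x^+=[-1.4334, -0.2691]  P^+=[0.2975 -0.0056; -0.0056 0.5357]
step 3: x^-=[-1.6771, -0.1660]  P^-=[0.6743 -0.1071; -0.1071 0.5499]  S=[1.2214]  K=[0.5634; -0.1462]  nu=[1.0055]  x^+=[-1.1105, -0.3130]  P^+=[0.2865 -0.0065; -0.0065 0.5238]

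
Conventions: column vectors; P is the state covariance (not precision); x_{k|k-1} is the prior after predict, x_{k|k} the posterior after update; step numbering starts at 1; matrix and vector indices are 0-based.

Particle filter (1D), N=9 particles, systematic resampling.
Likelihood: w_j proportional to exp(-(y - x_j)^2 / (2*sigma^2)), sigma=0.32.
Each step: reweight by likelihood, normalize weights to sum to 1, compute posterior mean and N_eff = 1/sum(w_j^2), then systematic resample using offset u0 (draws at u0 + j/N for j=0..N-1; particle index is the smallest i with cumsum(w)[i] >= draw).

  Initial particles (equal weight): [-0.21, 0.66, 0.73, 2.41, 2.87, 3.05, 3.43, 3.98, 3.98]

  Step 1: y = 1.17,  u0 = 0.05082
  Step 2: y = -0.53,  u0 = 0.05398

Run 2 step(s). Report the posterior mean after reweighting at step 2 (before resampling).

step 1: w=[0.0001, 0.4191, 0.5799, 0.0008, 0.0000, 0.0000, 0.0000, 0.0000, 0.0000]  mean=0.7019  Neff=1.9532  idx=[1, 1, 1, 1, 2, 2, 2, 2, 2]
step 2: w=[0.1622, 0.1622, 0.1622, 0.1622, 0.0702, 0.0702, 0.0702, 0.0702, 0.0702]  mean=0.6846  Neff=7.6968  idx=[0, 1, 1, 2, 3, 3, 5, 6, 8]

post_mean = 0.6846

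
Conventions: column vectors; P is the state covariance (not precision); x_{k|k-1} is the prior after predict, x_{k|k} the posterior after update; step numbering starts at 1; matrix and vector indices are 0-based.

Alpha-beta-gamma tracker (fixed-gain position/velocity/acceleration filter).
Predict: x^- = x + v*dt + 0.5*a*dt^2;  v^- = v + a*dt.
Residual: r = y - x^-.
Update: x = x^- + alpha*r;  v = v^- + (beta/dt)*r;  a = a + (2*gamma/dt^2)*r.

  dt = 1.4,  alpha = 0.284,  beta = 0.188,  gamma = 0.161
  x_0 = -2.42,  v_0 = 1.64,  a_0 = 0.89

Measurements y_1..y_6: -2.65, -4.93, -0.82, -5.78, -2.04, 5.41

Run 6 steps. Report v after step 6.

v_post = -4.8773

step 1: x_pred=0.7482  r=-3.3982  x^+=-0.2169  v^+=2.4297  a^+=0.3317
step 2: x_pred=3.5097  r=-8.4397  x^+=1.1129  v^+=1.7607  a^+=-1.0548
step 3: x_pred=2.5442  r=-3.3642  x^+=1.5888  v^+=-0.1677  a^+=-1.6075
step 4: x_pred=-0.2214  r=-5.5586  x^+=-1.8001  v^+=-3.1647  a^+=-2.5207
step 5: x_pred=-8.7009  r=6.6609  x^+=-6.8092  v^+=-5.7992  a^+=-1.4264
step 6: x_pred=-16.3259  r=21.7359  x^+=-10.1529  v^+=-4.8773  a^+=2.1445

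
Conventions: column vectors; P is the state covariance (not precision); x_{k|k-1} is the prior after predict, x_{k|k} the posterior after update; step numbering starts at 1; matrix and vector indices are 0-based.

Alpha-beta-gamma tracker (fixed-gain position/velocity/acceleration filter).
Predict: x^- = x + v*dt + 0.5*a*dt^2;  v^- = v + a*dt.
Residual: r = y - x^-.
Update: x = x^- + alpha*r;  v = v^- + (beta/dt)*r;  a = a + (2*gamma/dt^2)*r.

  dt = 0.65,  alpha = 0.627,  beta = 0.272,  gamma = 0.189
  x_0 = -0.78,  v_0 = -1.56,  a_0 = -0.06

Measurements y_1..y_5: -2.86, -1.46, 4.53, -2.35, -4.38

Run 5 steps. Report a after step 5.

a_post = -5.6521

step 1: x_pred=-1.8067  r=-1.0533  x^+=-2.4671  v^+=-2.0398  a^+=-1.0024
step 2: x_pred=-4.0047  r=2.5447  x^+=-2.4092  v^+=-1.6265  a^+=1.2743
step 3: x_pred=-3.1972  r=7.7272  x^+=1.6478  v^+=2.4354  a^+=8.1876
step 4: x_pred=4.9604  r=-7.3104  x^+=0.3768  v^+=4.6982  a^+=1.6472
step 5: x_pred=3.7786  r=-8.1586  x^+=-1.3368  v^+=2.3548  a^+=-5.6521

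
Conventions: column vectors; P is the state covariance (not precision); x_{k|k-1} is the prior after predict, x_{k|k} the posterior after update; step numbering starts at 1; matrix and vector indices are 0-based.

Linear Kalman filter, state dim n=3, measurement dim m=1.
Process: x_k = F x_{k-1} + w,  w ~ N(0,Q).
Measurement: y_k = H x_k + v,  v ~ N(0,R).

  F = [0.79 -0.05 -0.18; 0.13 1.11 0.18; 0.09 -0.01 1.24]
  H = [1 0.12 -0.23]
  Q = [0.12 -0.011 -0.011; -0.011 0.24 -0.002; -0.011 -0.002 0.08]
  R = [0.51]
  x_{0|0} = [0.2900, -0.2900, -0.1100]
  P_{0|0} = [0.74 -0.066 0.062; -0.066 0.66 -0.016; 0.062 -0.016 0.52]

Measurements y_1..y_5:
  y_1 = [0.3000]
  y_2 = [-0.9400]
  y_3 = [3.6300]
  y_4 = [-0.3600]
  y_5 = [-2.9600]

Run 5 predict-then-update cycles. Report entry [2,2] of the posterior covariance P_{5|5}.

step 1: x^-=[0.2634, -0.3040, -0.1074]  P^-=[0.5876 -0.0352 -0.0126; -0.0352 1.0600 0.0979; -0.0126 0.0979 0.9000]  S=[1.1524]  K=[0.5087; 0.0603; -0.1804]  nu=[0.0484]  x^+=[0.2880, -0.3011, -0.1161]  P^+=[0.2893 -0.0706 0.0931; -0.0706 1.0558 0.1104; 0.0931 0.1104 0.8625]
step 2: x^-=[0.2635, -0.3177, -0.1151]  P^-=[0.3122 -0.1412 -0.0984; -0.1412 1.6018 0.3435; -0.0984 0.3435 1.4268]  S=[0.9132]  K=[0.3482; -0.0307; -0.4220]  nu=[-1.1918]  x^+=[-0.1515, -0.2811, 0.3879]  P^+=[0.2016 -0.1315 0.0357; -0.1315 1.6010 0.3317; 0.0357 0.3317 1.2641]
step 3: x^-=[-0.1754, -0.2619, 0.4702]  P^-=[0.2969 -0.2996 -0.2619; -0.2996 2.3532 0.7141; -0.2619 0.7141 2.0255]  S=[0.9572]  K=[0.3356; -0.1895; -0.6709]  nu=[3.9450]  x^+=[1.1486, -1.0096, -2.1764]  P^+=[0.1891 -0.2387 -0.0464; -0.2387 2.3188 0.5924; -0.0464 0.5924 1.5947]
step 4: x^-=[1.3496, -1.3631, -2.5852]  P^-=[0.3382 -0.5089 -0.4298; -0.5089 3.3175 1.1129; -0.4298 1.1129 2.5092]  S=[1.0429]  K=[0.3606; -0.3517; -0.8374]  nu=[-2.1407]  x^+=[0.5778, -0.6103, -0.7925]  P^+=[0.2027 -0.3767 -0.1149; -0.3767 3.1885 0.8058; -0.1149 0.8058 1.7778]
step 5: x^-=[0.6296, -0.7449, -0.9246]  P^-=[0.3890 -0.7345 -0.5463; -0.7345 4.4375 1.4119; -0.5463 1.4119 2.7706]  S=[1.1065]  K=[0.3854; -0.4760; -0.9165]  nu=[-3.7129]  x^+=[-0.8014, 1.0224, 2.4782]  P^+=[0.2246 -0.5315 -0.1554; -0.5315 4.1868 0.9292; -0.1554 0.9292 1.8411]

P_post[2,2] = 1.8411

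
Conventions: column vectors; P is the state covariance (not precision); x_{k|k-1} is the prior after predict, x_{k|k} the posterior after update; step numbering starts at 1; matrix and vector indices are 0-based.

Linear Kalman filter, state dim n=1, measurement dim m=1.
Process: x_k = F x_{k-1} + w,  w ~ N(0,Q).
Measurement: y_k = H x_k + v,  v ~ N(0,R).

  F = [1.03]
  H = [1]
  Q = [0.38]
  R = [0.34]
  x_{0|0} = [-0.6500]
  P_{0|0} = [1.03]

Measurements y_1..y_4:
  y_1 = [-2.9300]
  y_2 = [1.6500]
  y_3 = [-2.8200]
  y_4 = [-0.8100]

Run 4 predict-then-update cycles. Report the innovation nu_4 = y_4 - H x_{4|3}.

step 1: x^-=[-0.6695]  P^-=[1.4727]  S=[1.8127]  K=[0.8124]  nu=[-2.2605]  x^+=[-2.5060]  P^+=[0.2762]
step 2: x^-=[-2.5812]  P^-=[0.6731]  S=[1.0131]  K=[0.6644]  nu=[4.2312]  x^+=[0.2299]  P^+=[0.2259]
step 3: x^-=[0.2368]  P^-=[0.6196]  S=[0.9596]  K=[0.6457]  nu=[-3.0568]  x^+=[-1.7370]  P^+=[0.2195]
step 4: x^-=[-1.7891]  P^-=[0.6129]  S=[0.9529]  K=[0.6432]  nu=[0.9791]  x^+=[-1.1593]  P^+=[0.2187]

innov = [0.9791]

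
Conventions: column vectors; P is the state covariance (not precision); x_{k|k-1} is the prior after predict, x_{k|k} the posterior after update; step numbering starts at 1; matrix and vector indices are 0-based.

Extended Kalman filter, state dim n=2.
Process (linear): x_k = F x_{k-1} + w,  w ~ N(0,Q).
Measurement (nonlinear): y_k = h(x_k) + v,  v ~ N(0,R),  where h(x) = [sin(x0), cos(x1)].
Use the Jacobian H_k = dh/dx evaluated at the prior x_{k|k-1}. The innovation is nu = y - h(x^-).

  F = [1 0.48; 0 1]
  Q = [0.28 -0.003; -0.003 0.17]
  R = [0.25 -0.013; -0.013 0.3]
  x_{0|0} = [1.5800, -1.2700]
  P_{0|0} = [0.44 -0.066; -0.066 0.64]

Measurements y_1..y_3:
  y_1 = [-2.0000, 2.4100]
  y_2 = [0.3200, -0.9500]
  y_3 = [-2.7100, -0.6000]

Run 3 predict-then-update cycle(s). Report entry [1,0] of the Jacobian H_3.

H_jac[1,0] = 0.0000

step 1: x^-=[0.9704, -1.2700]  P^-=[0.8041 0.2382; 0.2382 0.8100]  H_jac=[0.5650 0.0000; 0.0000 0.9551]  S=[0.5067 0.1155; 0.1155 1.0389]  K=[0.8687 0.1224; 0.0983 0.7337]  nu=[-2.8251, 2.1137]  x^+=[-1.2252, 0.0032]  P^+=[0.3816 0.0266; 0.0266 0.2291]
step 2: x^-=[-1.2237, 0.0032]  P^-=[0.7399 0.1336; 0.1336 0.3991]  H_jac=[0.3402 0.0000; 0.0000 -0.0032]  S=[0.3356 -0.0131; -0.0131 0.3000]  K=[0.7512 0.0315; 0.1355 0.0017]  nu=[1.2603, -1.9500]  x^+=[-0.3382, 0.1707]  P^+=[0.5508 0.0995; 0.0995 0.3930]
step 3: x^-=[-0.2563, 0.1707]  P^-=[1.0169 0.2851; 0.2851 0.5630]  H_jac=[0.9673 0.0000; 0.0000 -0.1699]  S=[1.2015 -0.0598; -0.0598 0.3162]  K=[0.8188 0.0018; 0.2165 -0.2614]  nu=[-2.4565, -1.5855]  x^+=[-2.2705, 0.0532]  P^+=[0.2116 0.0595; 0.0595 0.4783]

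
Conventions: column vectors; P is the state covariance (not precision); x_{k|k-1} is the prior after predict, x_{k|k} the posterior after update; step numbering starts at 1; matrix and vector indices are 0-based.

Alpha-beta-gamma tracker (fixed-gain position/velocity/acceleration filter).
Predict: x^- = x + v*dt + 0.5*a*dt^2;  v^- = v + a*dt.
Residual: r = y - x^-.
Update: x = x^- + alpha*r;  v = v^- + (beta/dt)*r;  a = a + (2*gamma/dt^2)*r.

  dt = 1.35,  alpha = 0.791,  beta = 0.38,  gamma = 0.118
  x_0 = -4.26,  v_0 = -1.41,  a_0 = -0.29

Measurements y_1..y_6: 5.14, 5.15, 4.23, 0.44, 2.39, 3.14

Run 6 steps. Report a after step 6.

a_post = -0.5576

step 1: x_pred=-6.4278  r=11.5678  x^+=2.7223  v^+=1.4546  a^+=1.2079
step 2: x_pred=5.7868  r=-0.6368  x^+=5.2831  v^+=2.9061  a^+=1.1255
step 3: x_pred=10.2319  r=-6.0019  x^+=5.4844  v^+=2.7361  a^+=0.3483
step 4: x_pred=9.4954  r=-9.0554  x^+=2.3326  v^+=0.6573  a^+=-0.8243
step 5: x_pred=2.4688  r=-0.0788  x^+=2.4065  v^+=-0.4777  a^+=-0.8345
step 6: x_pred=1.0011  r=2.1389  x^+=2.6930  v^+=-1.0023  a^+=-0.5576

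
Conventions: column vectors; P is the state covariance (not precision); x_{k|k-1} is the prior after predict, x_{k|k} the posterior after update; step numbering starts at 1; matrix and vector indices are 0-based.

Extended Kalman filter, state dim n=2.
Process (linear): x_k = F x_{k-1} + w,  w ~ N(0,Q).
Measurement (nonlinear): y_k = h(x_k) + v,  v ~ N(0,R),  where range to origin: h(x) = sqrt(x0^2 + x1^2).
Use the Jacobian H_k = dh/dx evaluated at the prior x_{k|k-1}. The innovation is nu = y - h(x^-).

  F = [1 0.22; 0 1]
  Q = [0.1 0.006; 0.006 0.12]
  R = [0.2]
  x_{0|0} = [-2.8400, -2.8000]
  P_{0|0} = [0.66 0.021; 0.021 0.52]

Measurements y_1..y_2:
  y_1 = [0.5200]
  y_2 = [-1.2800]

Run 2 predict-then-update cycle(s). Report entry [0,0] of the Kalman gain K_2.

step 1: x^-=[-3.4560, -2.8000]  P^-=[0.7944 0.1414; 0.1414 0.6400]  H_jac=[-0.7770 -0.6295]  S=[1.0715]  K=[-0.6591; -0.4785]  nu=[-3.9279]  x^+=[-0.8671, -0.9204]  P^+=[0.3289 -0.1966; -0.1966 0.3946]
step 2: x^-=[-1.0696, -0.9204]  P^-=[0.3615 -0.1037; -0.1037 0.5146]  H_jac=[-0.7580 -0.6523]  S=[0.5241]  K=[-0.3937; -0.4905]  nu=[-2.6911]  x^+=[-0.0100, 0.3995]  P^+=[0.2803 -0.2050; -0.2050 0.3886]

K[0,0] = -0.3937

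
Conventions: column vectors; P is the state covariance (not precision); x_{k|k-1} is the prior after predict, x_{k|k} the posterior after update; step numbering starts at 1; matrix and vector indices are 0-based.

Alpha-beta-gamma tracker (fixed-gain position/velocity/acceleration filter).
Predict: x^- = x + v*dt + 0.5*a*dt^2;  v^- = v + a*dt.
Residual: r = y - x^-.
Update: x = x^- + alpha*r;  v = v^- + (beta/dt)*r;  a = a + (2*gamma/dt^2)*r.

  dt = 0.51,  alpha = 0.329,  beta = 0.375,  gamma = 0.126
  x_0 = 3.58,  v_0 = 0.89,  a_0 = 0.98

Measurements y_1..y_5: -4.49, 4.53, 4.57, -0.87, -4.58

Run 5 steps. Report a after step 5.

step 1: x_pred=4.1613  r=-8.6513  x^+=1.3151  v^+=-4.9715  a^+=-7.4019
step 2: x_pred=-2.1830  r=6.7130  x^+=0.0256  v^+=-3.8104  a^+=-0.8980
step 3: x_pred=-2.0345  r=6.6045  x^+=0.1384  v^+=0.5879  a^+=5.5009
step 4: x_pred=1.1536  r=-2.0236  x^+=0.4878  v^+=1.9054  a^+=3.5403
step 5: x_pred=1.9200  r=-6.5000  x^+=-0.2185  v^+=-1.0684  a^+=-2.7572

a_post = -2.7572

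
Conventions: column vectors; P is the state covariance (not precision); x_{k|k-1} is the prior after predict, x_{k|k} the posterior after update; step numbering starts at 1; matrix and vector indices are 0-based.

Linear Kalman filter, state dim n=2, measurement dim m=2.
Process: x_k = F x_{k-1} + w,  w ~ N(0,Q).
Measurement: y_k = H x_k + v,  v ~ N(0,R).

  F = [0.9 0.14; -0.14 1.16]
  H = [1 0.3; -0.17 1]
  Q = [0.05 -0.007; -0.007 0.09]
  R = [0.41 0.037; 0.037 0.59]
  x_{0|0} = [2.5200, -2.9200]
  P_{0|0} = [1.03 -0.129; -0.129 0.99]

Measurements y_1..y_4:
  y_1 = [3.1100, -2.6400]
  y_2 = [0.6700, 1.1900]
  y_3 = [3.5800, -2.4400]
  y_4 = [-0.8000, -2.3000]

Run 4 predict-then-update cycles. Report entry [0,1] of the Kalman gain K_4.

K[0,1] = -0.0554

step 1: x^-=[1.8592, -3.7400]  P^-=[0.8712 -0.1082; -0.1082 1.4842]  S=[1.3499 0.2315; 0.2315 2.1362]  K=[0.6541 -0.1909; 0.1315 0.6892]  nu=[2.3728, 1.4161]  x^+=[3.1410, -2.4520]  P^+=[0.2737 -0.0419; -0.0419 0.4044]
step 2: x^-=[2.4836, -3.2841]  P^-=[0.2690 -0.0187; -0.0187 0.6531]  S=[0.7266 0.1694; 0.1694 1.2572]  K=[0.3867 -0.1034; 0.1261 0.5050]  nu=[-0.8284, 4.8963]  x^+=[1.6571, -0.9160]  P^+=[0.1605 -0.0194; -0.0194 0.2993]
step 3: x^-=[1.3632, -1.2945]  P^-=[0.1810 0.0015; 0.0015 0.5022]  S=[0.6371 0.1583; 0.1583 1.0969]  K=[0.3023 -0.0703; 0.1298 0.4389]  nu=[2.6052, -0.9137]  x^+=[2.2149, -1.3574]  P^+=[0.1241 -0.0092; -0.0092 0.2622]
step 4: x^-=[1.8034, -1.8847]  P^-=[0.1533 0.0105; 0.0105 0.4482]  S=[0.6100 0.1554; 0.1554 1.0390]  K=[0.2707 -0.0554; 0.1333 0.4097]  nu=[-2.0380, -0.1087]  x^+=[1.2578, -2.2009]  P^+=[0.1101 -0.0040; -0.0040 0.2460]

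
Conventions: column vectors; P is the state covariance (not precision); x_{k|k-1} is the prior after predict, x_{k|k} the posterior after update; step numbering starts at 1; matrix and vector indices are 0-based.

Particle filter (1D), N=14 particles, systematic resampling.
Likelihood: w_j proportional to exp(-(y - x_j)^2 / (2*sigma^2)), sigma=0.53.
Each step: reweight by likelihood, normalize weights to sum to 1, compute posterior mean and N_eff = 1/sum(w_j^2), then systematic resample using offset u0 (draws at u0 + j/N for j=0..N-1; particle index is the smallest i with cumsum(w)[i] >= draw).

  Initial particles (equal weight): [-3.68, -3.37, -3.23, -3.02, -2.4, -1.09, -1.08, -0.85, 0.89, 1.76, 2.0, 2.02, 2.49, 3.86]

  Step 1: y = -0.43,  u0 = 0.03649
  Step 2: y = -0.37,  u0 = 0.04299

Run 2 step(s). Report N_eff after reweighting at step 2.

N_eff = 13.1689

step 1: w=[0.0000, 0.0000, 0.0000, 0.0000, 0.0006, 0.2695, 0.2759, 0.4275, 0.0263, 0.0001, 0.0000, 0.0000, 0.0000, 0.0000]  mean=-0.9329  Neff=3.0099  idx=[5, 5, 5, 5, 6, 6, 6, 6, 7, 7, 7, 7, 7, 7]
step 2: w=[0.0552, 0.0552, 0.0552, 0.0552, 0.0566, 0.0566, 0.0566, 0.0566, 0.0921, 0.0921, 0.0921, 0.0921, 0.0921, 0.0921]  mean=-0.9551  Neff=13.1689  idx=[0, 2, 3, 4, 5, 7, 8, 9, 9, 10, 11, 12, 12, 13]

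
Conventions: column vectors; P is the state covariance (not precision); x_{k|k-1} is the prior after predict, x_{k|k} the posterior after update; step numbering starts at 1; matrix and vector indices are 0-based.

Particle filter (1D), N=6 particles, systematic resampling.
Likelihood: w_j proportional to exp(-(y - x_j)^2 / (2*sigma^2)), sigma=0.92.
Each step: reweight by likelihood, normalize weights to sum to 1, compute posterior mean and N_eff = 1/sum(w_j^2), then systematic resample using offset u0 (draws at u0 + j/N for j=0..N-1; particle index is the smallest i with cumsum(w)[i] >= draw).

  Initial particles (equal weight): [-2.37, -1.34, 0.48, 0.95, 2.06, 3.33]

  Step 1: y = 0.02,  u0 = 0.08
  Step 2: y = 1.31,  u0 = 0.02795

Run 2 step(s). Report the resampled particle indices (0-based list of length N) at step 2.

step 1: w=[0.0177, 0.1729, 0.4551, 0.3094, 0.0441, 0.0008]  mean=0.3323  Neff=2.9851  idx=[1, 2, 2, 2, 3, 3]
step 2: w=[0.0041, 0.1722, 0.1722, 0.1722, 0.2396, 0.2396]  mean=0.6978  Neff=4.9058  idx=[1, 2, 3, 4, 4, 5]

resampled_idx = [1, 2, 3, 4, 4, 5]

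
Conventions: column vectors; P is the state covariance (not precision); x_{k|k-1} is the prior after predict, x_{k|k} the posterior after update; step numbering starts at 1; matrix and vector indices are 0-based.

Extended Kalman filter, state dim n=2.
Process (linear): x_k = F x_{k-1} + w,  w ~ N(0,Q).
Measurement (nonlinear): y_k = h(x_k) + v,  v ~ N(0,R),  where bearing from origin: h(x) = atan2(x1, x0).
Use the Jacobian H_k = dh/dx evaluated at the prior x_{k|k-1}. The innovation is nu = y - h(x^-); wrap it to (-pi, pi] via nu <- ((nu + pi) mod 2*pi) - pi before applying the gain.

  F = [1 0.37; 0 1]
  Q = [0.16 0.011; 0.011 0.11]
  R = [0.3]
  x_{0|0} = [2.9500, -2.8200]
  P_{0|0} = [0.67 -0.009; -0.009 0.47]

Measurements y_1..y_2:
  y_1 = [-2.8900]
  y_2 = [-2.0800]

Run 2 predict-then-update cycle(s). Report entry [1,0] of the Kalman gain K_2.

step 1: x^-=[1.9066, -2.8200]  P^-=[0.8877 0.1759; 0.1759 0.5800]  H_jac=[0.2434 0.1645]  S=[0.3824]  K=[0.6407; 0.3615]  nu=[-1.9137]  x^+=[0.6805, -3.5119]  P^+=[0.7307 0.0873; 0.0873 0.5300]
step 2: x^-=[-0.6189, -3.5119]  P^-=[1.0279 0.2944; 0.2944 0.6400]  H_jac=[0.2762 -0.0487]  S=[0.3720]  K=[0.7246; 0.1349]  nu=[-0.3348]  x^+=[-0.8615, -3.5570]  P^+=[0.8326 0.2581; 0.2581 0.6333]

K[1,0] = 0.1349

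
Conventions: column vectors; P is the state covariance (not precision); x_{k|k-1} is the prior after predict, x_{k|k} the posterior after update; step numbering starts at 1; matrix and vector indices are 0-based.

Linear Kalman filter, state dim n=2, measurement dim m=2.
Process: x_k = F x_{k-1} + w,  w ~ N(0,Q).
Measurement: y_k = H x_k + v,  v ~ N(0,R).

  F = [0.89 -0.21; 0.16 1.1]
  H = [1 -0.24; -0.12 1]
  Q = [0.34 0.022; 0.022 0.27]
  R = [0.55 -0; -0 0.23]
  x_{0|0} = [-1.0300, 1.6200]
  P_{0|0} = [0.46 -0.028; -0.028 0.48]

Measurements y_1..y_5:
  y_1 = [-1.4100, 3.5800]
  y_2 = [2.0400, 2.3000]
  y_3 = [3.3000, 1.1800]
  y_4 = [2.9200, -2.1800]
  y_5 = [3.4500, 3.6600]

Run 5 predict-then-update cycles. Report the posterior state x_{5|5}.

x_post = [2.9939, 2.5919]

step 1: x^-=[-1.2569, 1.6172]  P^-=[0.7360 -0.0498; -0.0498 0.8527]  S=[1.3590 -0.3443; -0.3443 1.1053]  K=[0.5631 0.0504; 0.0103 0.7801]  nu=[0.2350, 1.8120]  x^+=[-1.0333, 3.0332]  P^+=[0.3218 0.0502; 0.0502 0.1855]
step 2: x^-=[-1.5566, 3.1712]  P^-=[0.5843 0.0724; 0.0724 0.5203]  S=[1.1295 -0.1205; -0.1205 0.7413]  K=[0.5111 0.0862; 0.0277 0.6946]  nu=[4.3577, -1.0580]  x^+=[0.5795, 2.5568]  P^+=[0.2943 0.0551; 0.0551 0.1664]
step 3: x^-=[-0.0212, 2.9052]  P^-=[0.5599 0.0776; 0.0776 0.4983]  S=[1.1013 -0.1069; -0.1069 0.7177]  K=[0.5001 0.0890; 0.0284 0.6855]  nu=[4.0185, -1.7278]  x^+=[1.8346, 1.8351]  P^+=[0.2883 0.0551; 0.0551 0.1643]
step 4: x^-=[1.2474, 2.3122]  P^-=[0.5550 0.0772; 0.0772 0.4955]  S=[1.0965 -0.1061; -0.1061 0.7150]  K=[0.4978 0.0887; 0.0281 0.6843]  nu=[2.2275, -4.3425]  x^+=[1.9713, -0.5966]  P^+=[0.2870 0.0548; 0.0548 0.1640]
step 5: x^-=[1.8797, -0.3409]  P^-=[0.5540 0.0768; 0.0768 0.4950]  S=[1.0957 -0.1063; -0.1063 0.7146]  K=[0.4974 0.0884; 0.0280 0.6840]  nu=[1.4885, 4.2264]  x^+=[2.9939, 2.5919]  P^+=[0.2867 0.0547; 0.0547 0.1639]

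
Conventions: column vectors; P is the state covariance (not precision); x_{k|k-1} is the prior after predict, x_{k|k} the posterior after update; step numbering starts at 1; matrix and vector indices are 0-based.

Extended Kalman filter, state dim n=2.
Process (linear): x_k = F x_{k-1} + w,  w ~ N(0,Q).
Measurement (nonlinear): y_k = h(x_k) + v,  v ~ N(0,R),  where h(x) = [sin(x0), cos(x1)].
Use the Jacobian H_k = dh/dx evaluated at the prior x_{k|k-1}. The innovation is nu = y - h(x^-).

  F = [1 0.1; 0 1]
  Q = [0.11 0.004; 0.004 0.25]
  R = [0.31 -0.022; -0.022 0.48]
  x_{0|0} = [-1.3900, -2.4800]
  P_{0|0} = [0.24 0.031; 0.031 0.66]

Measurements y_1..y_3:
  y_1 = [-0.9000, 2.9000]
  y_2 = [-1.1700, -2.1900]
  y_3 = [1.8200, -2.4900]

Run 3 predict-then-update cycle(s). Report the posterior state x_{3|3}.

x_post = [-0.5236, 1.5419]

step 1: x^-=[-1.6380, -2.4800]  P^-=[0.3628 0.1010; 0.1010 0.9100]  H_jac=[-0.0672 0.0000; 0.0000 0.6144]  S=[0.3116 -0.0262; -0.0262 0.8235]  K=[-0.0720 0.0731; 0.0353 0.6800]  nu=[0.0977, 3.6890]  x^+=[-1.3755, 0.0321]  P^+=[0.3565 0.0597; 0.0597 0.5300]
step 2: x^-=[-1.3723, 0.0321]  P^-=[0.4837 0.1167; 0.1167 0.7800]  H_jac=[0.1972 0.0000; 0.0000 -0.0321]  S=[0.3288 -0.0227; -0.0227 0.4808]  K=[0.2905 0.0059; 0.0666 -0.0490]  nu=[-0.1896, -3.1895]  x^+=[-1.4463, 0.1758]  P^+=[0.4561 0.1101; 0.1101 0.7773]
step 3: x^-=[-1.4288, 0.1758]  P^-=[0.5959 0.1919; 0.1919 1.0273]  H_jac=[0.1416 0.0000; 0.0000 -0.1749]  S=[0.3219 -0.0267; -0.0267 0.5114]  K=[0.2577 -0.0521; 0.0554 -0.3484]  nu=[2.8099, -3.4746]  x^+=[-0.5236, 1.5419]  P^+=[0.5724 0.1755; 0.1755 0.9632]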